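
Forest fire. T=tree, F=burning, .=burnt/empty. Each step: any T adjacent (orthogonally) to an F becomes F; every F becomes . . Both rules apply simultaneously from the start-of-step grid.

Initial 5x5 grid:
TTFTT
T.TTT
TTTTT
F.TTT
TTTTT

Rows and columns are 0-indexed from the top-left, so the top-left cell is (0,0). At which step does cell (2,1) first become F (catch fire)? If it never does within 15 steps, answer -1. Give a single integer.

Step 1: cell (2,1)='T' (+5 fires, +2 burnt)
Step 2: cell (2,1)='F' (+7 fires, +5 burnt)
  -> target ignites at step 2
Step 3: cell (2,1)='.' (+4 fires, +7 burnt)
Step 4: cell (2,1)='.' (+3 fires, +4 burnt)
Step 5: cell (2,1)='.' (+2 fires, +3 burnt)
Step 6: cell (2,1)='.' (+0 fires, +2 burnt)
  fire out at step 6

2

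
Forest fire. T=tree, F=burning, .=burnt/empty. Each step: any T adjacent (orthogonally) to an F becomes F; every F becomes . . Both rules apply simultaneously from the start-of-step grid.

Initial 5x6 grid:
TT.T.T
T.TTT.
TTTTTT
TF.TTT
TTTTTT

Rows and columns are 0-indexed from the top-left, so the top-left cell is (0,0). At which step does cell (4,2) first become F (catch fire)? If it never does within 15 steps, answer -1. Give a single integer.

Step 1: cell (4,2)='T' (+3 fires, +1 burnt)
Step 2: cell (4,2)='F' (+4 fires, +3 burnt)
  -> target ignites at step 2
Step 3: cell (4,2)='.' (+4 fires, +4 burnt)
Step 4: cell (4,2)='.' (+5 fires, +4 burnt)
Step 5: cell (4,2)='.' (+6 fires, +5 burnt)
Step 6: cell (4,2)='.' (+1 fires, +6 burnt)
Step 7: cell (4,2)='.' (+0 fires, +1 burnt)
  fire out at step 7

2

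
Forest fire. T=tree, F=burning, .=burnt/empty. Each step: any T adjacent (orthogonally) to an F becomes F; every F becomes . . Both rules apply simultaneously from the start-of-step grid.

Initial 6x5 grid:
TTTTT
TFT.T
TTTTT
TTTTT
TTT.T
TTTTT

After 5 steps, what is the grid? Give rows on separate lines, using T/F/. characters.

Step 1: 4 trees catch fire, 1 burn out
  TFTTT
  F.F.T
  TFTTT
  TTTTT
  TTT.T
  TTTTT
Step 2: 5 trees catch fire, 4 burn out
  F.FTT
  ....T
  F.FTT
  TFTTT
  TTT.T
  TTTTT
Step 3: 5 trees catch fire, 5 burn out
  ...FT
  ....T
  ...FT
  F.FTT
  TFT.T
  TTTTT
Step 4: 6 trees catch fire, 5 burn out
  ....F
  ....T
  ....F
  ...FT
  F.F.T
  TFTTT
Step 5: 4 trees catch fire, 6 burn out
  .....
  ....F
  .....
  ....F
  ....T
  F.FTT

.....
....F
.....
....F
....T
F.FTT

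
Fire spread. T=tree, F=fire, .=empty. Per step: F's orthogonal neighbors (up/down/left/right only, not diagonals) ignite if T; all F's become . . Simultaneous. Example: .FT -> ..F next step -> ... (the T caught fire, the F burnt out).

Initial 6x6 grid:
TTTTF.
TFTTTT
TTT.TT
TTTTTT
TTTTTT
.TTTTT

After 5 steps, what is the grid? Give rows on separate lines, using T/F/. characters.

Step 1: 6 trees catch fire, 2 burn out
  TFTF..
  F.FTFT
  TFT.TT
  TTTTTT
  TTTTTT
  .TTTTT
Step 2: 8 trees catch fire, 6 burn out
  F.F...
  ...F.F
  F.F.FT
  TFTTTT
  TTTTTT
  .TTTTT
Step 3: 5 trees catch fire, 8 burn out
  ......
  ......
  .....F
  F.FTFT
  TFTTTT
  .TTTTT
Step 4: 6 trees catch fire, 5 burn out
  ......
  ......
  ......
  ...F.F
  F.FTFT
  .FTTTT
Step 5: 4 trees catch fire, 6 burn out
  ......
  ......
  ......
  ......
  ...F.F
  ..FTFT

......
......
......
......
...F.F
..FTFT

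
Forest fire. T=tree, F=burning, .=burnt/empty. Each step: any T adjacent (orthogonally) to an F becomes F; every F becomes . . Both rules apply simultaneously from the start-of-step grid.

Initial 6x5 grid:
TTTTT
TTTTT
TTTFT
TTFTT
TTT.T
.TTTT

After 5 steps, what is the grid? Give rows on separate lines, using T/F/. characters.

Step 1: 6 trees catch fire, 2 burn out
  TTTTT
  TTTFT
  TTF.F
  TF.FT
  TTF.T
  .TTTT
Step 2: 8 trees catch fire, 6 burn out
  TTTFT
  TTF.F
  TF...
  F...F
  TF..T
  .TFTT
Step 3: 8 trees catch fire, 8 burn out
  TTF.F
  TF...
  F....
  .....
  F...F
  .F.FT
Step 4: 3 trees catch fire, 8 burn out
  TF...
  F....
  .....
  .....
  .....
  ....F
Step 5: 1 trees catch fire, 3 burn out
  F....
  .....
  .....
  .....
  .....
  .....

F....
.....
.....
.....
.....
.....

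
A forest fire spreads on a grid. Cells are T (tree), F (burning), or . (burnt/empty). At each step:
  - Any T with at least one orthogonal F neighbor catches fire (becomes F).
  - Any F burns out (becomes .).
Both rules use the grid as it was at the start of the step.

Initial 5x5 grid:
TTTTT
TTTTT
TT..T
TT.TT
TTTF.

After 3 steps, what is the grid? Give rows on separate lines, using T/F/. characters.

Step 1: 2 trees catch fire, 1 burn out
  TTTTT
  TTTTT
  TT..T
  TT.FT
  TTF..
Step 2: 2 trees catch fire, 2 burn out
  TTTTT
  TTTTT
  TT..T
  TT..F
  TF...
Step 3: 3 trees catch fire, 2 burn out
  TTTTT
  TTTTT
  TT..F
  TF...
  F....

TTTTT
TTTTT
TT..F
TF...
F....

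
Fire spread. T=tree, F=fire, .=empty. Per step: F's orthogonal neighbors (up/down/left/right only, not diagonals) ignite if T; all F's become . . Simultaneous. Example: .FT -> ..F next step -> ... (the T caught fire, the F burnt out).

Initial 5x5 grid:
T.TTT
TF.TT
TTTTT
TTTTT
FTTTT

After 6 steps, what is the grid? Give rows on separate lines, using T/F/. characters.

Step 1: 4 trees catch fire, 2 burn out
  T.TTT
  F..TT
  TFTTT
  FTTTT
  .FTTT
Step 2: 5 trees catch fire, 4 burn out
  F.TTT
  ...TT
  F.FTT
  .FTTT
  ..FTT
Step 3: 3 trees catch fire, 5 burn out
  ..TTT
  ...TT
  ...FT
  ..FTT
  ...FT
Step 4: 4 trees catch fire, 3 burn out
  ..TTT
  ...FT
  ....F
  ...FT
  ....F
Step 5: 3 trees catch fire, 4 burn out
  ..TFT
  ....F
  .....
  ....F
  .....
Step 6: 2 trees catch fire, 3 burn out
  ..F.F
  .....
  .....
  .....
  .....

..F.F
.....
.....
.....
.....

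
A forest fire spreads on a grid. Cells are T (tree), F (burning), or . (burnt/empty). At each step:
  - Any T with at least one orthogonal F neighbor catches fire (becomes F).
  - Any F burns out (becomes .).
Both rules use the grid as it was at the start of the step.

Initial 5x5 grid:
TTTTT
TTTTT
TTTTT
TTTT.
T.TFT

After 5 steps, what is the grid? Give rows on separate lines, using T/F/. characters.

Step 1: 3 trees catch fire, 1 burn out
  TTTTT
  TTTTT
  TTTTT
  TTTF.
  T.F.F
Step 2: 2 trees catch fire, 3 burn out
  TTTTT
  TTTTT
  TTTFT
  TTF..
  T....
Step 3: 4 trees catch fire, 2 burn out
  TTTTT
  TTTFT
  TTF.F
  TF...
  T....
Step 4: 5 trees catch fire, 4 burn out
  TTTFT
  TTF.F
  TF...
  F....
  T....
Step 5: 5 trees catch fire, 5 burn out
  TTF.F
  TF...
  F....
  .....
  F....

TTF.F
TF...
F....
.....
F....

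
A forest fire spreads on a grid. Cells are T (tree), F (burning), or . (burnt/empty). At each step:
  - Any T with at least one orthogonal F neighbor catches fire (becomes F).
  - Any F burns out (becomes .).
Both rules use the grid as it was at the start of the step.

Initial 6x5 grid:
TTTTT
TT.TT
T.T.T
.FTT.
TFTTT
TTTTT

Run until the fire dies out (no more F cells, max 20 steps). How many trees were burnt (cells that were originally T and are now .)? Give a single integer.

Answer: 12

Derivation:
Step 1: +4 fires, +2 burnt (F count now 4)
Step 2: +5 fires, +4 burnt (F count now 5)
Step 3: +2 fires, +5 burnt (F count now 2)
Step 4: +1 fires, +2 burnt (F count now 1)
Step 5: +0 fires, +1 burnt (F count now 0)
Fire out after step 5
Initially T: 23, now '.': 19
Total burnt (originally-T cells now '.'): 12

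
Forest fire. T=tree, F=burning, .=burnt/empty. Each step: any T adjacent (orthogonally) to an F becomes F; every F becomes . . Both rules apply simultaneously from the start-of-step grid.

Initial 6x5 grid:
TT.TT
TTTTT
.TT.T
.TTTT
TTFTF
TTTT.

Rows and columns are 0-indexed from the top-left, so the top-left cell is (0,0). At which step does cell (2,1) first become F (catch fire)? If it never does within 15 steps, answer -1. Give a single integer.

Step 1: cell (2,1)='T' (+5 fires, +2 burnt)
Step 2: cell (2,1)='T' (+7 fires, +5 burnt)
Step 3: cell (2,1)='F' (+4 fires, +7 burnt)
  -> target ignites at step 3
Step 4: cell (2,1)='.' (+3 fires, +4 burnt)
Step 5: cell (2,1)='.' (+3 fires, +3 burnt)
Step 6: cell (2,1)='.' (+1 fires, +3 burnt)
Step 7: cell (2,1)='.' (+0 fires, +1 burnt)
  fire out at step 7

3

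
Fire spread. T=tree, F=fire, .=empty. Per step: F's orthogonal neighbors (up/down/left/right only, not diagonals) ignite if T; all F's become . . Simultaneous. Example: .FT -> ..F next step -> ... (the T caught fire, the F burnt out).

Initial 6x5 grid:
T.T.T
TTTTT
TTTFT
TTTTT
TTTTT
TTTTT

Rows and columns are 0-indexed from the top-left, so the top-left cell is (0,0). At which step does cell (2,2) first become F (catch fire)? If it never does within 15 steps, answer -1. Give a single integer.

Step 1: cell (2,2)='F' (+4 fires, +1 burnt)
  -> target ignites at step 1
Step 2: cell (2,2)='.' (+6 fires, +4 burnt)
Step 3: cell (2,2)='.' (+8 fires, +6 burnt)
Step 4: cell (2,2)='.' (+5 fires, +8 burnt)
Step 5: cell (2,2)='.' (+3 fires, +5 burnt)
Step 6: cell (2,2)='.' (+1 fires, +3 burnt)
Step 7: cell (2,2)='.' (+0 fires, +1 burnt)
  fire out at step 7

1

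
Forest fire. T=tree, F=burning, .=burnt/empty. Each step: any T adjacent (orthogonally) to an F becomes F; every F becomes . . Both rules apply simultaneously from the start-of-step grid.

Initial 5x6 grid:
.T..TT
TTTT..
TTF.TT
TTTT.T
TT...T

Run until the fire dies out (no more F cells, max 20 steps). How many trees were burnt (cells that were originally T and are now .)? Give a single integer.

Answer: 13

Derivation:
Step 1: +3 fires, +1 burnt (F count now 3)
Step 2: +5 fires, +3 burnt (F count now 5)
Step 3: +4 fires, +5 burnt (F count now 4)
Step 4: +1 fires, +4 burnt (F count now 1)
Step 5: +0 fires, +1 burnt (F count now 0)
Fire out after step 5
Initially T: 19, now '.': 24
Total burnt (originally-T cells now '.'): 13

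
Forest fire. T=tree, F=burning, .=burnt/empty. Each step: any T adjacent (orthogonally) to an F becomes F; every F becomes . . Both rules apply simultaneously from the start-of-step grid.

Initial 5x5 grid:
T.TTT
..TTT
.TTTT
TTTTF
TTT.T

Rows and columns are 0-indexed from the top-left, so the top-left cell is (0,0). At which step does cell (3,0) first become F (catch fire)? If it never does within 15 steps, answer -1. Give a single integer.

Step 1: cell (3,0)='T' (+3 fires, +1 burnt)
Step 2: cell (3,0)='T' (+3 fires, +3 burnt)
Step 3: cell (3,0)='T' (+5 fires, +3 burnt)
Step 4: cell (3,0)='F' (+5 fires, +5 burnt)
  -> target ignites at step 4
Step 5: cell (3,0)='.' (+2 fires, +5 burnt)
Step 6: cell (3,0)='.' (+0 fires, +2 burnt)
  fire out at step 6

4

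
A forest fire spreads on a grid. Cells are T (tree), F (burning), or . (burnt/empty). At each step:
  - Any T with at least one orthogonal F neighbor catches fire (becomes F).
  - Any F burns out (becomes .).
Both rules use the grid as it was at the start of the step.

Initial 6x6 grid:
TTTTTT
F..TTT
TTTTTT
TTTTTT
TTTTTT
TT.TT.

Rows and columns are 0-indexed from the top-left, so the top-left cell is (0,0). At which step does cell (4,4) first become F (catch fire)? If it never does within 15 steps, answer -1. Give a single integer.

Step 1: cell (4,4)='T' (+2 fires, +1 burnt)
Step 2: cell (4,4)='T' (+3 fires, +2 burnt)
Step 3: cell (4,4)='T' (+4 fires, +3 burnt)
Step 4: cell (4,4)='T' (+5 fires, +4 burnt)
Step 5: cell (4,4)='T' (+6 fires, +5 burnt)
Step 6: cell (4,4)='T' (+5 fires, +6 burnt)
Step 7: cell (4,4)='F' (+4 fires, +5 burnt)
  -> target ignites at step 7
Step 8: cell (4,4)='.' (+2 fires, +4 burnt)
Step 9: cell (4,4)='.' (+0 fires, +2 burnt)
  fire out at step 9

7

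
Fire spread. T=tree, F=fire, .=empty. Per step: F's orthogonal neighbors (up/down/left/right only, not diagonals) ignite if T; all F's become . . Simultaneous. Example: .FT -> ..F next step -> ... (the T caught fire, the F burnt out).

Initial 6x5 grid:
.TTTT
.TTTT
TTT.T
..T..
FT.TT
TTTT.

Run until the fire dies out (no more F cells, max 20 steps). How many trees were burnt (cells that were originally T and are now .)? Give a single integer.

Answer: 7

Derivation:
Step 1: +2 fires, +1 burnt (F count now 2)
Step 2: +1 fires, +2 burnt (F count now 1)
Step 3: +1 fires, +1 burnt (F count now 1)
Step 4: +1 fires, +1 burnt (F count now 1)
Step 5: +1 fires, +1 burnt (F count now 1)
Step 6: +1 fires, +1 burnt (F count now 1)
Step 7: +0 fires, +1 burnt (F count now 0)
Fire out after step 7
Initially T: 20, now '.': 17
Total burnt (originally-T cells now '.'): 7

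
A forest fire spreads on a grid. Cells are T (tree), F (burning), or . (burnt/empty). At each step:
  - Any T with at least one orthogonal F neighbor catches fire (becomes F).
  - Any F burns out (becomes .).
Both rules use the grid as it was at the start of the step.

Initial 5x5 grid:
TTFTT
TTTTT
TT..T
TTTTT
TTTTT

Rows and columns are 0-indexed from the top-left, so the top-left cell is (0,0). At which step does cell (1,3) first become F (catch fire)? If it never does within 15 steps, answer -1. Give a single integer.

Step 1: cell (1,3)='T' (+3 fires, +1 burnt)
Step 2: cell (1,3)='F' (+4 fires, +3 burnt)
  -> target ignites at step 2
Step 3: cell (1,3)='.' (+3 fires, +4 burnt)
Step 4: cell (1,3)='.' (+3 fires, +3 burnt)
Step 5: cell (1,3)='.' (+4 fires, +3 burnt)
Step 6: cell (1,3)='.' (+4 fires, +4 burnt)
Step 7: cell (1,3)='.' (+1 fires, +4 burnt)
Step 8: cell (1,3)='.' (+0 fires, +1 burnt)
  fire out at step 8

2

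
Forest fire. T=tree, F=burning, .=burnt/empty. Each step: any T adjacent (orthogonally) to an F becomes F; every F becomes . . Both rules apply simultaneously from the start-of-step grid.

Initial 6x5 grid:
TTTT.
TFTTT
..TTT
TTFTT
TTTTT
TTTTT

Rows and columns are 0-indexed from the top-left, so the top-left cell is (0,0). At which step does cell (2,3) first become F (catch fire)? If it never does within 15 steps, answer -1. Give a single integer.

Step 1: cell (2,3)='T' (+7 fires, +2 burnt)
Step 2: cell (2,3)='F' (+9 fires, +7 burnt)
  -> target ignites at step 2
Step 3: cell (2,3)='.' (+7 fires, +9 burnt)
Step 4: cell (2,3)='.' (+2 fires, +7 burnt)
Step 5: cell (2,3)='.' (+0 fires, +2 burnt)
  fire out at step 5

2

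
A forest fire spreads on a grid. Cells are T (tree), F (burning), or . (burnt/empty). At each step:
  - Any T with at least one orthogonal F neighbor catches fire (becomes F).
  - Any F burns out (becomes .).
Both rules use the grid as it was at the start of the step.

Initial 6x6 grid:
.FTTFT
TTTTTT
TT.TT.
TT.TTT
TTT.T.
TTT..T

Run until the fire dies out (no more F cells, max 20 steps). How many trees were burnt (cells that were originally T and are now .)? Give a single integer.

Answer: 25

Derivation:
Step 1: +5 fires, +2 burnt (F count now 5)
Step 2: +6 fires, +5 burnt (F count now 6)
Step 3: +4 fires, +6 burnt (F count now 4)
Step 4: +5 fires, +4 burnt (F count now 5)
Step 5: +3 fires, +5 burnt (F count now 3)
Step 6: +2 fires, +3 burnt (F count now 2)
Step 7: +0 fires, +2 burnt (F count now 0)
Fire out after step 7
Initially T: 26, now '.': 35
Total burnt (originally-T cells now '.'): 25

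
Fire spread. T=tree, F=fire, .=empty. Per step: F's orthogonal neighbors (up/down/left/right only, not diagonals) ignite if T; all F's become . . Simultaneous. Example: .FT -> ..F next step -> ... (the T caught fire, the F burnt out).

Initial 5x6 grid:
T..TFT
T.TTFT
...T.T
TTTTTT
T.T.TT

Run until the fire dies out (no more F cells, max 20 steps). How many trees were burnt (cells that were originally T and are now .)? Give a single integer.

Answer: 17

Derivation:
Step 1: +4 fires, +2 burnt (F count now 4)
Step 2: +3 fires, +4 burnt (F count now 3)
Step 3: +2 fires, +3 burnt (F count now 2)
Step 4: +3 fires, +2 burnt (F count now 3)
Step 5: +3 fires, +3 burnt (F count now 3)
Step 6: +1 fires, +3 burnt (F count now 1)
Step 7: +1 fires, +1 burnt (F count now 1)
Step 8: +0 fires, +1 burnt (F count now 0)
Fire out after step 8
Initially T: 19, now '.': 28
Total burnt (originally-T cells now '.'): 17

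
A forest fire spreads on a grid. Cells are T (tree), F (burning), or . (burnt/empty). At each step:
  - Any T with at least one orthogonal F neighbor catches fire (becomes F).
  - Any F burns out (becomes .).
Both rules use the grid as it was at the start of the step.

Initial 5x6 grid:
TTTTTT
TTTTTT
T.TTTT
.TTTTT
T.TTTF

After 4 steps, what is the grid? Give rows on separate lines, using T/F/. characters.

Step 1: 2 trees catch fire, 1 burn out
  TTTTTT
  TTTTTT
  T.TTTT
  .TTTTF
  T.TTF.
Step 2: 3 trees catch fire, 2 burn out
  TTTTTT
  TTTTTT
  T.TTTF
  .TTTF.
  T.TF..
Step 3: 4 trees catch fire, 3 burn out
  TTTTTT
  TTTTTF
  T.TTF.
  .TTF..
  T.F...
Step 4: 4 trees catch fire, 4 burn out
  TTTTTF
  TTTTF.
  T.TF..
  .TF...
  T.....

TTTTTF
TTTTF.
T.TF..
.TF...
T.....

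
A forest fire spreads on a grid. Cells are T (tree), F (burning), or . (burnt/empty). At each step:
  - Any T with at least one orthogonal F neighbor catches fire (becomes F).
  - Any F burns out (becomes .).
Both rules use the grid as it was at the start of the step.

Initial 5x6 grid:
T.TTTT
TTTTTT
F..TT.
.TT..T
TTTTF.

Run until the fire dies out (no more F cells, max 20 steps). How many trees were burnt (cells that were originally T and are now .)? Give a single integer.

Answer: 19

Derivation:
Step 1: +2 fires, +2 burnt (F count now 2)
Step 2: +3 fires, +2 burnt (F count now 3)
Step 3: +3 fires, +3 burnt (F count now 3)
Step 4: +4 fires, +3 burnt (F count now 4)
Step 5: +3 fires, +4 burnt (F count now 3)
Step 6: +3 fires, +3 burnt (F count now 3)
Step 7: +1 fires, +3 burnt (F count now 1)
Step 8: +0 fires, +1 burnt (F count now 0)
Fire out after step 8
Initially T: 20, now '.': 29
Total burnt (originally-T cells now '.'): 19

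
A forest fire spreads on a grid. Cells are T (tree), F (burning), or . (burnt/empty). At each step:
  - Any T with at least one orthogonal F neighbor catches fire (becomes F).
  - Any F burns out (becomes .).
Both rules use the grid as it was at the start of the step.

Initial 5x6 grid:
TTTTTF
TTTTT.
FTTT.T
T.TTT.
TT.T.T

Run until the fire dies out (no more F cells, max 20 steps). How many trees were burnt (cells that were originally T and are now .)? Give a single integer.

Step 1: +4 fires, +2 burnt (F count now 4)
Step 2: +6 fires, +4 burnt (F count now 6)
Step 3: +7 fires, +6 burnt (F count now 7)
Step 4: +1 fires, +7 burnt (F count now 1)
Step 5: +2 fires, +1 burnt (F count now 2)
Step 6: +0 fires, +2 burnt (F count now 0)
Fire out after step 6
Initially T: 22, now '.': 28
Total burnt (originally-T cells now '.'): 20

Answer: 20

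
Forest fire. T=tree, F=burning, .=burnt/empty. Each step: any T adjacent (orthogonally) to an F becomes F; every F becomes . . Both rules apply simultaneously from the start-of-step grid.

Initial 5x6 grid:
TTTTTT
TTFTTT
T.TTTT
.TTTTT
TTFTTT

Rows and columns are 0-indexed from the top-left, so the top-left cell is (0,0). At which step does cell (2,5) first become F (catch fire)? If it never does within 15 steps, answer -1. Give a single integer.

Step 1: cell (2,5)='T' (+7 fires, +2 burnt)
Step 2: cell (2,5)='T' (+9 fires, +7 burnt)
Step 3: cell (2,5)='T' (+7 fires, +9 burnt)
Step 4: cell (2,5)='F' (+3 fires, +7 burnt)
  -> target ignites at step 4
Step 5: cell (2,5)='.' (+0 fires, +3 burnt)
  fire out at step 5

4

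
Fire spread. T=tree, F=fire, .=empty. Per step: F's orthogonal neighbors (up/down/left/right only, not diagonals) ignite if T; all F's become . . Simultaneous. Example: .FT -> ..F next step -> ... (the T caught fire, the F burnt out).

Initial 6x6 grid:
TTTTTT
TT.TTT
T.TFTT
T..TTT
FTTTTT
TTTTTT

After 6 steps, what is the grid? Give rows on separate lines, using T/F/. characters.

Step 1: 7 trees catch fire, 2 burn out
  TTTTTT
  TT.FTT
  T.F.FT
  F..FTT
  .FTTTT
  FTTTTT
Step 2: 8 trees catch fire, 7 burn out
  TTTFTT
  TT..FT
  F....F
  ....FT
  ..FFTT
  .FTTTT
Step 3: 8 trees catch fire, 8 burn out
  TTF.FT
  FT...F
  ......
  .....F
  ....FT
  ..FFTT
Step 4: 6 trees catch fire, 8 burn out
  FF...F
  .F....
  ......
  ......
  .....F
  ....FT
Step 5: 1 trees catch fire, 6 burn out
  ......
  ......
  ......
  ......
  ......
  .....F
Step 6: 0 trees catch fire, 1 burn out
  ......
  ......
  ......
  ......
  ......
  ......

......
......
......
......
......
......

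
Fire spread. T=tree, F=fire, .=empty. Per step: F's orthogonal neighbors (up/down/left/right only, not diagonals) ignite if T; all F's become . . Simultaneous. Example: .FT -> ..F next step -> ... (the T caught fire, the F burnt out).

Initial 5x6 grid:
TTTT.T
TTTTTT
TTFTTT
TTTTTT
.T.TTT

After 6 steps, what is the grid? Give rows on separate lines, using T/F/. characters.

Step 1: 4 trees catch fire, 1 burn out
  TTTT.T
  TTFTTT
  TF.FTT
  TTFTTT
  .T.TTT
Step 2: 7 trees catch fire, 4 burn out
  TTFT.T
  TF.FTT
  F...FT
  TF.FTT
  .T.TTT
Step 3: 9 trees catch fire, 7 burn out
  TF.F.T
  F...FT
  .....F
  F...FT
  .F.FTT
Step 4: 4 trees catch fire, 9 burn out
  F....T
  .....F
  ......
  .....F
  ....FT
Step 5: 2 trees catch fire, 4 burn out
  .....F
  ......
  ......
  ......
  .....F
Step 6: 0 trees catch fire, 2 burn out
  ......
  ......
  ......
  ......
  ......

......
......
......
......
......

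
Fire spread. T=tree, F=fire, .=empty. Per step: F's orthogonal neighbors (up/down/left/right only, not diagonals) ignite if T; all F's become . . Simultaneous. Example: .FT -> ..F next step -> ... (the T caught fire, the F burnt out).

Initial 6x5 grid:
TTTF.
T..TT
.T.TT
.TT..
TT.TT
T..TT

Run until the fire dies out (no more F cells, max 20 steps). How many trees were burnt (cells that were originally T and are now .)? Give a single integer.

Answer: 8

Derivation:
Step 1: +2 fires, +1 burnt (F count now 2)
Step 2: +3 fires, +2 burnt (F count now 3)
Step 3: +2 fires, +3 burnt (F count now 2)
Step 4: +1 fires, +2 burnt (F count now 1)
Step 5: +0 fires, +1 burnt (F count now 0)
Fire out after step 5
Initially T: 18, now '.': 20
Total burnt (originally-T cells now '.'): 8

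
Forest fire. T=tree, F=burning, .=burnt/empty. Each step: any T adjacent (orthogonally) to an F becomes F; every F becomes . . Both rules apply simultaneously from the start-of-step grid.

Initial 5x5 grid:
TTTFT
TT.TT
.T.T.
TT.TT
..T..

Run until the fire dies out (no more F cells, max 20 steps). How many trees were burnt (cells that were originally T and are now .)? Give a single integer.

Answer: 14

Derivation:
Step 1: +3 fires, +1 burnt (F count now 3)
Step 2: +3 fires, +3 burnt (F count now 3)
Step 3: +3 fires, +3 burnt (F count now 3)
Step 4: +3 fires, +3 burnt (F count now 3)
Step 5: +1 fires, +3 burnt (F count now 1)
Step 6: +1 fires, +1 burnt (F count now 1)
Step 7: +0 fires, +1 burnt (F count now 0)
Fire out after step 7
Initially T: 15, now '.': 24
Total burnt (originally-T cells now '.'): 14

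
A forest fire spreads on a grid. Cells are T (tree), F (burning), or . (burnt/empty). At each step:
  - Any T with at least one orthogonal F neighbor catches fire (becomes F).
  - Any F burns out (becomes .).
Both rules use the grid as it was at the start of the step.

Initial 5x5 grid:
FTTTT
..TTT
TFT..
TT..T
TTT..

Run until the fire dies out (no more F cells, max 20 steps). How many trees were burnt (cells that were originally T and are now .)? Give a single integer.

Step 1: +4 fires, +2 burnt (F count now 4)
Step 2: +4 fires, +4 burnt (F count now 4)
Step 3: +4 fires, +4 burnt (F count now 4)
Step 4: +2 fires, +4 burnt (F count now 2)
Step 5: +0 fires, +2 burnt (F count now 0)
Fire out after step 5
Initially T: 15, now '.': 24
Total burnt (originally-T cells now '.'): 14

Answer: 14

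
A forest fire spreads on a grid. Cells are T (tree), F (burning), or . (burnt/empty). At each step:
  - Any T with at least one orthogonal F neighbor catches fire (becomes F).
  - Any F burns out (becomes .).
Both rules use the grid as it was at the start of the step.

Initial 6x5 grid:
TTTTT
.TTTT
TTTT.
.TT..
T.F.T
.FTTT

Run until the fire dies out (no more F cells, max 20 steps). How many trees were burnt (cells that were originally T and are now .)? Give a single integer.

Answer: 19

Derivation:
Step 1: +2 fires, +2 burnt (F count now 2)
Step 2: +3 fires, +2 burnt (F count now 3)
Step 3: +4 fires, +3 burnt (F count now 4)
Step 4: +5 fires, +4 burnt (F count now 5)
Step 5: +3 fires, +5 burnt (F count now 3)
Step 6: +2 fires, +3 burnt (F count now 2)
Step 7: +0 fires, +2 burnt (F count now 0)
Fire out after step 7
Initially T: 20, now '.': 29
Total burnt (originally-T cells now '.'): 19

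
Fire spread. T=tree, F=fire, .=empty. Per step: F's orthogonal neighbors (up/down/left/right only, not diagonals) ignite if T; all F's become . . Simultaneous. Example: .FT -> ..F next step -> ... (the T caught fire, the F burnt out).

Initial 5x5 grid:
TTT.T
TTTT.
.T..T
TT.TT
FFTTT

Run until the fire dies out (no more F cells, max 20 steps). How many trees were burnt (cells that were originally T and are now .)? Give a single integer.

Answer: 16

Derivation:
Step 1: +3 fires, +2 burnt (F count now 3)
Step 2: +2 fires, +3 burnt (F count now 2)
Step 3: +3 fires, +2 burnt (F count now 3)
Step 4: +4 fires, +3 burnt (F count now 4)
Step 5: +4 fires, +4 burnt (F count now 4)
Step 6: +0 fires, +4 burnt (F count now 0)
Fire out after step 6
Initially T: 17, now '.': 24
Total burnt (originally-T cells now '.'): 16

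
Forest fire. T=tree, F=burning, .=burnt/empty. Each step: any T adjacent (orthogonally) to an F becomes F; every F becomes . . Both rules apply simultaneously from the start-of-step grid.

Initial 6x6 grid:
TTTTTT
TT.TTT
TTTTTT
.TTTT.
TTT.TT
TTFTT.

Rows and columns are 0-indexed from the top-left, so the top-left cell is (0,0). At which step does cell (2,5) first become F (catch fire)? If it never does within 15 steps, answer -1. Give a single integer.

Step 1: cell (2,5)='T' (+3 fires, +1 burnt)
Step 2: cell (2,5)='T' (+4 fires, +3 burnt)
Step 3: cell (2,5)='T' (+5 fires, +4 burnt)
Step 4: cell (2,5)='T' (+4 fires, +5 burnt)
Step 5: cell (2,5)='T' (+4 fires, +4 burnt)
Step 6: cell (2,5)='F' (+5 fires, +4 burnt)
  -> target ignites at step 6
Step 7: cell (2,5)='.' (+4 fires, +5 burnt)
Step 8: cell (2,5)='.' (+1 fires, +4 burnt)
Step 9: cell (2,5)='.' (+0 fires, +1 burnt)
  fire out at step 9

6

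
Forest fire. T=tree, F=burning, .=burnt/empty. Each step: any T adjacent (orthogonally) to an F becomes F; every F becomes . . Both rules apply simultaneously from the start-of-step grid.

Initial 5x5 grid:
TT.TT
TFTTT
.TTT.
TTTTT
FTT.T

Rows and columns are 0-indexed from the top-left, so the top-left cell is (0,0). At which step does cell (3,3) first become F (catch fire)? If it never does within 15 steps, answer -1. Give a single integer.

Step 1: cell (3,3)='T' (+6 fires, +2 burnt)
Step 2: cell (3,3)='T' (+5 fires, +6 burnt)
Step 3: cell (3,3)='T' (+4 fires, +5 burnt)
Step 4: cell (3,3)='F' (+2 fires, +4 burnt)
  -> target ignites at step 4
Step 5: cell (3,3)='.' (+1 fires, +2 burnt)
Step 6: cell (3,3)='.' (+1 fires, +1 burnt)
Step 7: cell (3,3)='.' (+0 fires, +1 burnt)
  fire out at step 7

4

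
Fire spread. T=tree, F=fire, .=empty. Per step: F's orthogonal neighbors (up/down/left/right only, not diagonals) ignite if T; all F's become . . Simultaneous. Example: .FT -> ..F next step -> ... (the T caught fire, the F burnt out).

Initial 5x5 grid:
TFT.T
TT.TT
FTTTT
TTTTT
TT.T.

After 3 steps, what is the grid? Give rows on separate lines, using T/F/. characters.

Step 1: 6 trees catch fire, 2 burn out
  F.F.T
  FF.TT
  .FTTT
  FTTTT
  TT.T.
Step 2: 3 trees catch fire, 6 burn out
  ....T
  ...TT
  ..FTT
  .FTTT
  FT.T.
Step 3: 3 trees catch fire, 3 burn out
  ....T
  ...TT
  ...FT
  ..FTT
  .F.T.

....T
...TT
...FT
..FTT
.F.T.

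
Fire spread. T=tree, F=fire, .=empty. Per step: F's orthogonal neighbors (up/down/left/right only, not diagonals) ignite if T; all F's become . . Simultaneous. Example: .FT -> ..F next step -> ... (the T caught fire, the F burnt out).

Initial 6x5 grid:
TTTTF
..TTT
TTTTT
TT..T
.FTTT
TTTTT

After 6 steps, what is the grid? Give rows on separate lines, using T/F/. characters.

Step 1: 5 trees catch fire, 2 burn out
  TTTF.
  ..TTF
  TTTTT
  TF..T
  ..FTT
  TFTTT
Step 2: 8 trees catch fire, 5 burn out
  TTF..
  ..TF.
  TFTTF
  F...T
  ...FT
  F.FTT
Step 3: 8 trees catch fire, 8 burn out
  TF...
  ..F..
  F.FF.
  ....F
  ....F
  ...FT
Step 4: 2 trees catch fire, 8 burn out
  F....
  .....
  .....
  .....
  .....
  ....F
Step 5: 0 trees catch fire, 2 burn out
  .....
  .....
  .....
  .....
  .....
  .....
Step 6: 0 trees catch fire, 0 burn out
  .....
  .....
  .....
  .....
  .....
  .....

.....
.....
.....
.....
.....
.....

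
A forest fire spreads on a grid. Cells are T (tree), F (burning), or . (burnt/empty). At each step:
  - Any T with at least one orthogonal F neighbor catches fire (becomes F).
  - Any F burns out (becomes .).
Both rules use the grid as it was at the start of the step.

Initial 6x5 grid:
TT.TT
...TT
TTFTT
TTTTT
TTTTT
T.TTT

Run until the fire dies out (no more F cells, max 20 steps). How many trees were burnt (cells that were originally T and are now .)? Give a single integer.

Step 1: +3 fires, +1 burnt (F count now 3)
Step 2: +6 fires, +3 burnt (F count now 6)
Step 3: +7 fires, +6 burnt (F count now 7)
Step 4: +4 fires, +7 burnt (F count now 4)
Step 5: +2 fires, +4 burnt (F count now 2)
Step 6: +0 fires, +2 burnt (F count now 0)
Fire out after step 6
Initially T: 24, now '.': 28
Total burnt (originally-T cells now '.'): 22

Answer: 22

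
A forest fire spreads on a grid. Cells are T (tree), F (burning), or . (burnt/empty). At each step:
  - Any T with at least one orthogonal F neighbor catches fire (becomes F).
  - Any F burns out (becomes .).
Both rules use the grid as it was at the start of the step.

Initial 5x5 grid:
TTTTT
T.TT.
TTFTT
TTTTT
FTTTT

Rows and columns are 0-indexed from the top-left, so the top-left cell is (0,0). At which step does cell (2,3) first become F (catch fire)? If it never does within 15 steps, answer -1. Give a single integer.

Step 1: cell (2,3)='F' (+6 fires, +2 burnt)
  -> target ignites at step 1
Step 2: cell (2,3)='.' (+7 fires, +6 burnt)
Step 3: cell (2,3)='.' (+5 fires, +7 burnt)
Step 4: cell (2,3)='.' (+3 fires, +5 burnt)
Step 5: cell (2,3)='.' (+0 fires, +3 burnt)
  fire out at step 5

1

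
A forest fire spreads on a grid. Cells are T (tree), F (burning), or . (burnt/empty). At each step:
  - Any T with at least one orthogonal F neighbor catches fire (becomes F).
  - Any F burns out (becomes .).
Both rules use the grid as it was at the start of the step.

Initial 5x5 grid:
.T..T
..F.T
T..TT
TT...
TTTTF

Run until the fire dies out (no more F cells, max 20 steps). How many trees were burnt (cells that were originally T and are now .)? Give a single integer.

Step 1: +1 fires, +2 burnt (F count now 1)
Step 2: +1 fires, +1 burnt (F count now 1)
Step 3: +1 fires, +1 burnt (F count now 1)
Step 4: +2 fires, +1 burnt (F count now 2)
Step 5: +1 fires, +2 burnt (F count now 1)
Step 6: +1 fires, +1 burnt (F count now 1)
Step 7: +0 fires, +1 burnt (F count now 0)
Fire out after step 7
Initially T: 12, now '.': 20
Total burnt (originally-T cells now '.'): 7

Answer: 7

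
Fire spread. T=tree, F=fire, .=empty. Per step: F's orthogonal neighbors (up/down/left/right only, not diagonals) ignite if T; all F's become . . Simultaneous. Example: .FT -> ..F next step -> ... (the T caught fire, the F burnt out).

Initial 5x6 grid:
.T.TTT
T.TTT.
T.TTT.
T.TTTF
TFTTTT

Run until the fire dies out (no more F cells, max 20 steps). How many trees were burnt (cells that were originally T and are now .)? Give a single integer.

Step 1: +4 fires, +2 burnt (F count now 4)
Step 2: +6 fires, +4 burnt (F count now 6)
Step 3: +4 fires, +6 burnt (F count now 4)
Step 4: +4 fires, +4 burnt (F count now 4)
Step 5: +2 fires, +4 burnt (F count now 2)
Step 6: +0 fires, +2 burnt (F count now 0)
Fire out after step 6
Initially T: 21, now '.': 29
Total burnt (originally-T cells now '.'): 20

Answer: 20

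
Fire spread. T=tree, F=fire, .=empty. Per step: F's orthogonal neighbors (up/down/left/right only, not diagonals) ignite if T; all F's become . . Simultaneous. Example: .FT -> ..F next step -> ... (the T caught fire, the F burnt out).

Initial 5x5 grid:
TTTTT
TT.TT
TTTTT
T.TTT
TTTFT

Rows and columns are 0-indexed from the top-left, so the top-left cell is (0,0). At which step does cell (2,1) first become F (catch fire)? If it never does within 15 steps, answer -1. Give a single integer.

Step 1: cell (2,1)='T' (+3 fires, +1 burnt)
Step 2: cell (2,1)='T' (+4 fires, +3 burnt)
Step 3: cell (2,1)='T' (+4 fires, +4 burnt)
Step 4: cell (2,1)='F' (+4 fires, +4 burnt)
  -> target ignites at step 4
Step 5: cell (2,1)='.' (+4 fires, +4 burnt)
Step 6: cell (2,1)='.' (+2 fires, +4 burnt)
Step 7: cell (2,1)='.' (+1 fires, +2 burnt)
Step 8: cell (2,1)='.' (+0 fires, +1 burnt)
  fire out at step 8

4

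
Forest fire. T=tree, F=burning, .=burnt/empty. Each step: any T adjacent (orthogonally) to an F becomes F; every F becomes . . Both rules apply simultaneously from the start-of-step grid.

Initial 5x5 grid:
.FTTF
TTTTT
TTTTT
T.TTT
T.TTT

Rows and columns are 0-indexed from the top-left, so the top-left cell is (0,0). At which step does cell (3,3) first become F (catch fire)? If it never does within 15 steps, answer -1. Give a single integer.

Step 1: cell (3,3)='T' (+4 fires, +2 burnt)
Step 2: cell (3,3)='T' (+5 fires, +4 burnt)
Step 3: cell (3,3)='T' (+4 fires, +5 burnt)
Step 4: cell (3,3)='F' (+4 fires, +4 burnt)
  -> target ignites at step 4
Step 5: cell (3,3)='.' (+3 fires, +4 burnt)
Step 6: cell (3,3)='.' (+0 fires, +3 burnt)
  fire out at step 6

4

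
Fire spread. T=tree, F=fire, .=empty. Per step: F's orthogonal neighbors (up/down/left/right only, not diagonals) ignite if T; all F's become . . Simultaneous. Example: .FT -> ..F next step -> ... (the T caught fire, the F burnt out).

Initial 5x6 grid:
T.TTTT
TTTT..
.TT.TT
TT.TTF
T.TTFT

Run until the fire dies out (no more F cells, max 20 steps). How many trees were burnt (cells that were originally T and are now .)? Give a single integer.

Step 1: +4 fires, +2 burnt (F count now 4)
Step 2: +3 fires, +4 burnt (F count now 3)
Step 3: +0 fires, +3 burnt (F count now 0)
Fire out after step 3
Initially T: 21, now '.': 16
Total burnt (originally-T cells now '.'): 7

Answer: 7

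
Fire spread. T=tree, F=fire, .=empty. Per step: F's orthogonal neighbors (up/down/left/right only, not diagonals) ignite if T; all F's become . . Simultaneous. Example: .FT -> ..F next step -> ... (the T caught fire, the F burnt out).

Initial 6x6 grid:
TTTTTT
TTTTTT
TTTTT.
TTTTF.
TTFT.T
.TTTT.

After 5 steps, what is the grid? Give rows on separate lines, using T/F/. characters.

Step 1: 6 trees catch fire, 2 burn out
  TTTTTT
  TTTTTT
  TTTTF.
  TTFF..
  TF.F.T
  .TFTT.
Step 2: 7 trees catch fire, 6 burn out
  TTTTTT
  TTTTFT
  TTFF..
  TF....
  F....T
  .F.FT.
Step 3: 7 trees catch fire, 7 burn out
  TTTTFT
  TTFF.F
  TF....
  F.....
  .....T
  ....F.
Step 4: 5 trees catch fire, 7 burn out
  TTFF.F
  TF....
  F.....
  ......
  .....T
  ......
Step 5: 2 trees catch fire, 5 burn out
  TF....
  F.....
  ......
  ......
  .....T
  ......

TF....
F.....
......
......
.....T
......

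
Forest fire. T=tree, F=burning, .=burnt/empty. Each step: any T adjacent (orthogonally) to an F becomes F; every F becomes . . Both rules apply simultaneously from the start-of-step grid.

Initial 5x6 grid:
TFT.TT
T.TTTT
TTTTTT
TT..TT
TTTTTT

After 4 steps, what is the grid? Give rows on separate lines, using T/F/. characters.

Step 1: 2 trees catch fire, 1 burn out
  F.F.TT
  T.TTTT
  TTTTTT
  TT..TT
  TTTTTT
Step 2: 2 trees catch fire, 2 burn out
  ....TT
  F.FTTT
  TTTTTT
  TT..TT
  TTTTTT
Step 3: 3 trees catch fire, 2 burn out
  ....TT
  ...FTT
  FTFTTT
  TT..TT
  TTTTTT
Step 4: 4 trees catch fire, 3 burn out
  ....TT
  ....FT
  .F.FTT
  FT..TT
  TTTTTT

....TT
....FT
.F.FTT
FT..TT
TTTTTT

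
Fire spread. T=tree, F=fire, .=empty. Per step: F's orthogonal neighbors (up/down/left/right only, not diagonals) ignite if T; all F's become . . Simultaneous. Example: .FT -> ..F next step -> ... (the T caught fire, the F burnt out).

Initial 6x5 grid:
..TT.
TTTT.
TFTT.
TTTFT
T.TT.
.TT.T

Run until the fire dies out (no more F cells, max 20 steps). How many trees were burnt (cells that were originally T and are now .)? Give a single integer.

Step 1: +8 fires, +2 burnt (F count now 8)
Step 2: +5 fires, +8 burnt (F count now 5)
Step 3: +4 fires, +5 burnt (F count now 4)
Step 4: +1 fires, +4 burnt (F count now 1)
Step 5: +0 fires, +1 burnt (F count now 0)
Fire out after step 5
Initially T: 19, now '.': 29
Total burnt (originally-T cells now '.'): 18

Answer: 18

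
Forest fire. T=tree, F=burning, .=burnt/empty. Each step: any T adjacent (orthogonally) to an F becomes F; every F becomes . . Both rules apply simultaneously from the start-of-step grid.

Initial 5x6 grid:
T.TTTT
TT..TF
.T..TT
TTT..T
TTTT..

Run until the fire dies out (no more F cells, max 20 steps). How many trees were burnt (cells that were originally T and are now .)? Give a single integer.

Answer: 8

Derivation:
Step 1: +3 fires, +1 burnt (F count now 3)
Step 2: +3 fires, +3 burnt (F count now 3)
Step 3: +1 fires, +3 burnt (F count now 1)
Step 4: +1 fires, +1 burnt (F count now 1)
Step 5: +0 fires, +1 burnt (F count now 0)
Fire out after step 5
Initially T: 19, now '.': 19
Total burnt (originally-T cells now '.'): 8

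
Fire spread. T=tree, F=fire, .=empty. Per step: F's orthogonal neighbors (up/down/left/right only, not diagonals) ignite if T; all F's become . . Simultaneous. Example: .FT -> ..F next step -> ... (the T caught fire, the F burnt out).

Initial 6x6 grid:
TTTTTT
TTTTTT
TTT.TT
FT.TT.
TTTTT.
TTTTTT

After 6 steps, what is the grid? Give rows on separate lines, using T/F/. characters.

Step 1: 3 trees catch fire, 1 burn out
  TTTTTT
  TTTTTT
  FTT.TT
  .F.TT.
  FTTTT.
  TTTTTT
Step 2: 4 trees catch fire, 3 burn out
  TTTTTT
  FTTTTT
  .FT.TT
  ...TT.
  .FTTT.
  FTTTTT
Step 3: 5 trees catch fire, 4 burn out
  FTTTTT
  .FTTTT
  ..F.TT
  ...TT.
  ..FTT.
  .FTTTT
Step 4: 4 trees catch fire, 5 burn out
  .FTTTT
  ..FTTT
  ....TT
  ...TT.
  ...FT.
  ..FTTT
Step 5: 5 trees catch fire, 4 burn out
  ..FTTT
  ...FTT
  ....TT
  ...FT.
  ....F.
  ...FTT
Step 6: 4 trees catch fire, 5 burn out
  ...FTT
  ....FT
  ....TT
  ....F.
  ......
  ....FT

...FTT
....FT
....TT
....F.
......
....FT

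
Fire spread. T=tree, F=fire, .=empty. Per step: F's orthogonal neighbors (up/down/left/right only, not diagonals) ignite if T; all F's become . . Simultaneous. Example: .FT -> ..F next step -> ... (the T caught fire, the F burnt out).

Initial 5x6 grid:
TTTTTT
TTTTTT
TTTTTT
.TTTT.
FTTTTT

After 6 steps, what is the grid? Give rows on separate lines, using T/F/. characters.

Step 1: 1 trees catch fire, 1 burn out
  TTTTTT
  TTTTTT
  TTTTTT
  .TTTT.
  .FTTTT
Step 2: 2 trees catch fire, 1 burn out
  TTTTTT
  TTTTTT
  TTTTTT
  .FTTT.
  ..FTTT
Step 3: 3 trees catch fire, 2 burn out
  TTTTTT
  TTTTTT
  TFTTTT
  ..FTT.
  ...FTT
Step 4: 5 trees catch fire, 3 burn out
  TTTTTT
  TFTTTT
  F.FTTT
  ...FT.
  ....FT
Step 5: 6 trees catch fire, 5 burn out
  TFTTTT
  F.FTTT
  ...FTT
  ....F.
  .....F
Step 6: 4 trees catch fire, 6 burn out
  F.FTTT
  ...FTT
  ....FT
  ......
  ......

F.FTTT
...FTT
....FT
......
......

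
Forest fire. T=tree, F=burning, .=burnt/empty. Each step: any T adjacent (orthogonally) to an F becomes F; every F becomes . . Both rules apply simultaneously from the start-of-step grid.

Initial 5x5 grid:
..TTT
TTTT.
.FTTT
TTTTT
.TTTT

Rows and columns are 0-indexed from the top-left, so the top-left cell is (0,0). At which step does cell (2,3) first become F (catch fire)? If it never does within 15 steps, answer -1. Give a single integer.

Step 1: cell (2,3)='T' (+3 fires, +1 burnt)
Step 2: cell (2,3)='F' (+6 fires, +3 burnt)
  -> target ignites at step 2
Step 3: cell (2,3)='.' (+5 fires, +6 burnt)
Step 4: cell (2,3)='.' (+3 fires, +5 burnt)
Step 5: cell (2,3)='.' (+2 fires, +3 burnt)
Step 6: cell (2,3)='.' (+0 fires, +2 burnt)
  fire out at step 6

2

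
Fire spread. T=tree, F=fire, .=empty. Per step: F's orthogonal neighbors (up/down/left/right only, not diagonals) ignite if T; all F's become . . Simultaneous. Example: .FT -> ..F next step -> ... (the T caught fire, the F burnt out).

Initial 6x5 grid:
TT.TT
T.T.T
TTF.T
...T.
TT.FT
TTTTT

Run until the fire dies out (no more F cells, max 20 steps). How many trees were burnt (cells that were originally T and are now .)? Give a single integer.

Answer: 15

Derivation:
Step 1: +5 fires, +2 burnt (F count now 5)
Step 2: +3 fires, +5 burnt (F count now 3)
Step 3: +2 fires, +3 burnt (F count now 2)
Step 4: +3 fires, +2 burnt (F count now 3)
Step 5: +2 fires, +3 burnt (F count now 2)
Step 6: +0 fires, +2 burnt (F count now 0)
Fire out after step 6
Initially T: 19, now '.': 26
Total burnt (originally-T cells now '.'): 15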